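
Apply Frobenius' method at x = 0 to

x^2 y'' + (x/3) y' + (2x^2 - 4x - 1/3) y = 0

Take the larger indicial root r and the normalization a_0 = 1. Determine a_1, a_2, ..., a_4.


Write in Frobenius form y'' + (p(x)/x) y' + (q(x)/x^2) y = 0:
  p(x) = 1/3,  q(x) = 2x^2 - 4x - 1/3.
Indicial equation: r(r-1) + (1/3) r + (-1/3) = 0 -> roots r_1 = 1, r_2 = -1/3.
Take r = r_1 = 1. Let y(x) = x^r sum_{n>=0} a_n x^n with a_0 = 1.
Substitute y = x^r sum a_n x^n and match x^{r+n}. The recurrence is
  D(n) a_n - 4 a_{n-1} + 2 a_{n-2} = 0,  where D(n) = (r+n)(r+n-1) + (1/3)(r+n) + (-1/3).
  a_n = [4 a_{n-1} - 2 a_{n-2}] / D(n).
Since the indicial polynomial factors as (r - r_1)(r - r_2), D(n) = (r_1 + n - r_1)(r_1 + n - r_2) = n(n + 4/3).
Evaluating step by step (a_0 = 1):
  n = 1: D(1) = 1(1 + 4/3) = 7/3; numerator = 4(1) = 4; a_1 = (4)/(7/3) = 12/7
  n = 2: D(2) = 2(2 + 4/3) = 20/3; numerator = 4(12/7) - 2(1) = 34/7; a_2 = (34/7)/(20/3) = 51/70
  n = 3: D(3) = 3(3 + 4/3) = 13; numerator = 4(51/70) - 2(12/7) = -18/35; a_3 = (-18/35)/(13) = -18/455
  n = 4: D(4) = 4(4 + 4/3) = 64/3; numerator = 4(-18/455) - 2(51/70) = -21/13; a_4 = (-21/13)/(64/3) = -63/832

r = 1; a_0 = 1; a_1 = 12/7; a_2 = 51/70; a_3 = -18/455; a_4 = -63/832


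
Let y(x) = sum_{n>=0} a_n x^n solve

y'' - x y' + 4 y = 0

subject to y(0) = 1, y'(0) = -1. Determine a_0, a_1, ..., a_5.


Ansatz: y(x) = sum_{n>=0} a_n x^n, so y'(x) = sum_{n>=1} n a_n x^(n-1) and y''(x) = sum_{n>=2} n(n-1) a_n x^(n-2).
Substitute into P(x) y'' + Q(x) y' + R(x) y = 0 with P(x) = 1, Q(x) = -x, R(x) = 4, and match powers of x.
Initial conditions: a_0 = 1, a_1 = -1.
Setting the coefficient of each power of x to zero and solving order by order (substituting the coefficients already found):
  x^0: 2 a_2 + 4 a_0 = 0  ->  2 a_2 = -4 a_0 = -4  ->  a_2 = -2
  x^1: 6 a_3 + 3 a_1 = 0  ->  6 a_3 = -3 a_1 = 3  ->  a_3 = 1/2
  x^2: 12 a_4 + 2 a_2 = 0  ->  12 a_4 = -2 a_2 = 4  ->  a_4 = 1/3
  x^3: 20 a_5 + a_3 = 0  ->  20 a_5 = -a_3 = -1/2  ->  a_5 = -1/40
Truncated series: y(x) = 1 - x - 2 x^2 + (1/2) x^3 + (1/3) x^4 - (1/40) x^5 + O(x^6).

a_0 = 1; a_1 = -1; a_2 = -2; a_3 = 1/2; a_4 = 1/3; a_5 = -1/40


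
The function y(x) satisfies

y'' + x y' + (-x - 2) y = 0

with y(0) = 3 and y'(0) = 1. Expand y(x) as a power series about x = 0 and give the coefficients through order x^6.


Ansatz: y(x) = sum_{n>=0} a_n x^n, so y'(x) = sum_{n>=1} n a_n x^(n-1) and y''(x) = sum_{n>=2} n(n-1) a_n x^(n-2).
Substitute into P(x) y'' + Q(x) y' + R(x) y = 0 with P(x) = 1, Q(x) = x, R(x) = -x - 2, and match powers of x.
Initial conditions: a_0 = 3, a_1 = 1.
Setting the coefficient of each power of x to zero and solving order by order (substituting the coefficients already found):
  x^0: 2 a_2 - 2 a_0 = 0  ->  2 a_2 = 2 a_0 = 6  ->  a_2 = 3
  x^1: 6 a_3 - a_1 - a_0 = 0  ->  6 a_3 = a_1 + a_0 = 4  ->  a_3 = 2/3
  x^2: 12 a_4 - a_1 = 0  ->  12 a_4 = a_1 = 1  ->  a_4 = 1/12
  x^3: 20 a_5 + a_3 - a_2 = 0  ->  20 a_5 = -a_3 + a_2 = 7/3  ->  a_5 = 7/60
  x^4: 30 a_6 + 2 a_4 - a_3 = 0  ->  30 a_6 = -2 a_4 + a_3 = 1/2  ->  a_6 = 1/60
Truncated series: y(x) = 3 + x + 3 x^2 + (2/3) x^3 + (1/12) x^4 + (7/60) x^5 + (1/60) x^6 + O(x^7).

a_0 = 3; a_1 = 1; a_2 = 3; a_3 = 2/3; a_4 = 1/12; a_5 = 7/60; a_6 = 1/60


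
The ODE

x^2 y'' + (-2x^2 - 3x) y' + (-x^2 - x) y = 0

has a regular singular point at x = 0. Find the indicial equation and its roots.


Divide by x^2 to reach normal form y'' + P_1(x) y' + P_2(x) y = 0 with P_1(x) = -2 - 3/x and P_2(x) = -1 - 1/x.
x = 0 is a singular point because the y'-coefficient -2 - 3/x has a pole at x = 0 and the y-coefficient -1 - 1/x has a pole at x = 0.
It is a regular singular point because x P_1(x) = p(x) = -2x - 3 and x^2 P_2(x) = q(x) = -x^2 - x are polynomials, hence analytic at x = 0.
p(0) = -3,  q(0) = 0.
Indicial equation: r(r-1) + p(0) r + q(0) = 0, i.e. r^2 + (p(0) - 1) r + q(0) = 0, i.e. r^2 - 4 r = 0.
Discriminant: (-4)^2 - 4(0) = 16, so r = (4 ± 4)/2.
Solving: r_1 = 4, r_2 = 0.

indicial: r^2 - 4 r = 0; roots r_1 = 4, r_2 = 0


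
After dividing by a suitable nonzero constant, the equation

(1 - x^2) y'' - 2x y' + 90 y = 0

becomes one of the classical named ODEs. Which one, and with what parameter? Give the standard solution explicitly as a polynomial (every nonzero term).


The equation is already in a standard form:  (1 - x^2) y'' - 2x y' + 90 y = 0.
This matches the Legendre equation (1 - x^2) y'' - 2x y' + n(n+1) y = 0 (note the -2x y' term) with n(n+1) = 90, so n = 9; the polynomial solution is P_9(x).
With y = sum_k a_k x^k, matching x^k gives (k+2)(k+1) a_{k+2} = [k(k+1) - n(n+1)] a_k = (k - 9)(k + 10) a_k. The right side vanishes at k = 9, so the series with the parity of 9 terminates at degree 9.
Standard normalization (P_n(1) = 1): leading coefficient (2n)!/(2^n (n!)^2) = 6402373705728000/(512*131681894400) = 12155/128, so a_9 = 12155/128. Work downward with a_k = (k+1)(k+2) a_{k+2} / ((k - 9)(k + 10)):
  a_7 = (8)(9)(12155/128) / ((7 - 9)(7 + 10)) = (109395/16)/(-34) = -6435/32
  a_5 = (6)(7)(-6435/32) / ((5 - 9)(5 + 10)) = (-135135/16)/(-60) = 9009/64
  a_3 = (4)(5)(9009/64) / ((3 - 9)(3 + 10)) = (45045/16)/(-78) = -1155/32
  a_1 = (2)(3)(-1155/32) / ((1 - 9)(1 + 10)) = (-3465/16)/(-88) = 315/128
Hence P_9(x) = 12155 x^9/128 - 6435 x^7/32 + 9009 x^5/64 - 1155 x^3/32 + 315 x/128.

P_9(x); series = 12155 x^9/128 - 6435 x^7/32 + 9009 x^5/64 - 1155 x^3/32 + 315 x/128


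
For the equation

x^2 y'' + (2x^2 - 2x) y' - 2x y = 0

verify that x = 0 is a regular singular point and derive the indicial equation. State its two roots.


Divide by x^2 to reach normal form y'' + P_1(x) y' + P_2(x) y = 0 with P_1(x) = 2 - 2/x and P_2(x) = -2/x.
x = 0 is a singular point because the y'-coefficient 2 - 2/x has a pole at x = 0 and the y-coefficient -2/x has a pole at x = 0.
It is a regular singular point because x P_1(x) = p(x) = 2x - 2 and x^2 P_2(x) = q(x) = -2x are polynomials, hence analytic at x = 0.
p(0) = -2,  q(0) = 0.
Indicial equation: r(r-1) + p(0) r + q(0) = 0, i.e. r^2 + (p(0) - 1) r + q(0) = 0, i.e. r^2 - 3 r = 0.
Discriminant: (-3)^2 - 4(0) = 9, so r = (3 ± 3)/2.
Solving: r_1 = 3, r_2 = 0.

indicial: r^2 - 3 r = 0; roots r_1 = 3, r_2 = 0


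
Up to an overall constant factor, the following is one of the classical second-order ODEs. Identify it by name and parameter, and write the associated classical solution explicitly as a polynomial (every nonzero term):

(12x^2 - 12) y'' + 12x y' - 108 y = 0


All three coefficients share the factor -12; dividing through by -12 gives  (1 - x^2) y'' - x y' + 9 y = 0.
This matches the Chebyshev equation (1 - x^2) y'' - x y' + n^2 y = 0 (note the -x y' term, not -2x y') with n^2 = 9, so n = 3; the polynomial solution is T_3(x).
With y = sum_k a_k x^k, matching x^k gives (k+2)(k+1) a_{k+2} = (k^2 - n^2) a_k = (k - 3)(k + 3) a_k. The right side vanishes at k = 3, so the series with the parity of 3 terminates at degree 3.
Standard normalization: leading coefficient of T_n is 2^(n-1), so a_3 = 2^2 = 4. Work downward with a_k = (k+1)(k+2) a_{k+2} / ((k - 3)(k + 3)):
  a_1 = (2)(3)(4) / ((1 - 3)(1 + 3)) = 24/(-8) = -3
Hence T_3(x) = 4 x^3 - 3 x.

T_3(x); series = 4 x^3 - 3 x


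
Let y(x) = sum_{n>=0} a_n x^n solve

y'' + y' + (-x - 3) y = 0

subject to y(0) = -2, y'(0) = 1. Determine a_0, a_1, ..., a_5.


Ansatz: y(x) = sum_{n>=0} a_n x^n, so y'(x) = sum_{n>=1} n a_n x^(n-1) and y''(x) = sum_{n>=2} n(n-1) a_n x^(n-2).
Substitute into P(x) y'' + Q(x) y' + R(x) y = 0 with P(x) = 1, Q(x) = 1, R(x) = -x - 3, and match powers of x.
Initial conditions: a_0 = -2, a_1 = 1.
Setting the coefficient of each power of x to zero and solving order by order (substituting the coefficients already found):
  x^0: 2 a_2 + a_1 - 3 a_0 = 0  ->  2 a_2 = -a_1 + 3 a_0 = -7  ->  a_2 = -7/2
  x^1: 6 a_3 + 2 a_2 - 3 a_1 - a_0 = 0  ->  6 a_3 = -2 a_2 + 3 a_1 + a_0 = 8  ->  a_3 = 4/3
  x^2: 12 a_4 + 3 a_3 - 3 a_2 - a_1 = 0  ->  12 a_4 = -3 a_3 + 3 a_2 + a_1 = -27/2  ->  a_4 = -9/8
  x^3: 20 a_5 + 4 a_4 - 3 a_3 - a_2 = 0  ->  20 a_5 = -4 a_4 + 3 a_3 + a_2 = 5  ->  a_5 = 1/4
Truncated series: y(x) = -2 + x - (7/2) x^2 + (4/3) x^3 - (9/8) x^4 + (1/4) x^5 + O(x^6).

a_0 = -2; a_1 = 1; a_2 = -7/2; a_3 = 4/3; a_4 = -9/8; a_5 = 1/4


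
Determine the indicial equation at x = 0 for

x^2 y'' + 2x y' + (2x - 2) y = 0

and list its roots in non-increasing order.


Divide by x^2 to reach normal form y'' + P_1(x) y' + P_2(x) y = 0 with P_1(x) = 2/x and P_2(x) = 2/x - 2/x^2.
x = 0 is a singular point because the y'-coefficient 2/x has a pole at x = 0 and the y-coefficient 2/x - 2/x^2 has a pole at x = 0.
It is a regular singular point because x P_1(x) = p(x) = 2 and x^2 P_2(x) = q(x) = 2x - 2 are polynomials, hence analytic at x = 0.
p(0) = 2,  q(0) = -2.
Indicial equation: r(r-1) + p(0) r + q(0) = 0, i.e. r^2 + (p(0) - 1) r + q(0) = 0, i.e. r^2 + 1 r - 2 = 0.
Discriminant: (1)^2 - 4(-2) = 9, so r = (-1 ± 3)/2.
Solving: r_1 = 1, r_2 = -2.

indicial: r^2 + 1 r - 2 = 0; roots r_1 = 1, r_2 = -2


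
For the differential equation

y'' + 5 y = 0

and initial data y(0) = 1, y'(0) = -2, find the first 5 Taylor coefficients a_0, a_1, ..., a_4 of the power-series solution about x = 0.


Ansatz: y(x) = sum_{n>=0} a_n x^n, so y'(x) = sum_{n>=1} n a_n x^(n-1) and y''(x) = sum_{n>=2} n(n-1) a_n x^(n-2).
Substitute into P(x) y'' + Q(x) y' + R(x) y = 0 with P(x) = 1, Q(x) = 0, R(x) = 5, and match powers of x.
Initial conditions: a_0 = 1, a_1 = -2.
Setting the coefficient of each power of x to zero and solving order by order (substituting the coefficients already found):
  x^0: 2 a_2 + 5 a_0 = 0  ->  2 a_2 = -5 a_0 = -5  ->  a_2 = -5/2
  x^1: 6 a_3 + 5 a_1 = 0  ->  6 a_3 = -5 a_1 = 10  ->  a_3 = 5/3
  x^2: 12 a_4 + 5 a_2 = 0  ->  12 a_4 = -5 a_2 = 25/2  ->  a_4 = 25/24
Truncated series: y(x) = 1 - 2 x - (5/2) x^2 + (5/3) x^3 + (25/24) x^4 + O(x^5).

a_0 = 1; a_1 = -2; a_2 = -5/2; a_3 = 5/3; a_4 = 25/24


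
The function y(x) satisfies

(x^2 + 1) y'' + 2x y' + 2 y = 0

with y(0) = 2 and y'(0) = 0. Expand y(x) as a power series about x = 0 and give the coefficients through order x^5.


Ansatz: y(x) = sum_{n>=0} a_n x^n, so y'(x) = sum_{n>=1} n a_n x^(n-1) and y''(x) = sum_{n>=2} n(n-1) a_n x^(n-2).
Substitute into P(x) y'' + Q(x) y' + R(x) y = 0 with P(x) = x^2 + 1, Q(x) = 2x, R(x) = 2, and match powers of x.
Initial conditions: a_0 = 2, a_1 = 0.
Setting the coefficient of each power of x to zero and solving order by order (substituting the coefficients already found):
  x^0: 2 a_2 + 2 a_0 = 0  ->  2 a_2 = -2 a_0 = -4  ->  a_2 = -2
  x^1: 6 a_3 + 4 a_1 = 0  ->  6 a_3 = -4 a_1 = 0  ->  a_3 = 0
  x^2: 12 a_4 + 8 a_2 = 0  ->  12 a_4 = -8 a_2 = 16  ->  a_4 = 4/3
  x^3: 20 a_5 + 14 a_3 = 0  ->  20 a_5 = -14 a_3 = 0  ->  a_5 = 0
Truncated series: y(x) = 2 - 2 x^2 + (4/3) x^4 + O(x^6).

a_0 = 2; a_1 = 0; a_2 = -2; a_3 = 0; a_4 = 4/3; a_5 = 0


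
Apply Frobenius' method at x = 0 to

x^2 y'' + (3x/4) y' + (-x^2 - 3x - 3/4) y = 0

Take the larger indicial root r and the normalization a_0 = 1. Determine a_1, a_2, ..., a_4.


Write in Frobenius form y'' + (p(x)/x) y' + (q(x)/x^2) y = 0:
  p(x) = 3/4,  q(x) = -x^2 - 3x - 3/4.
Indicial equation: r(r-1) + (3/4) r + (-3/4) = 0 -> roots r_1 = 1, r_2 = -3/4.
Take r = r_1 = 1. Let y(x) = x^r sum_{n>=0} a_n x^n with a_0 = 1.
Substitute y = x^r sum a_n x^n and match x^{r+n}. The recurrence is
  D(n) a_n - 3 a_{n-1} - 1 a_{n-2} = 0,  where D(n) = (r+n)(r+n-1) + (3/4)(r+n) + (-3/4).
  a_n = [3 a_{n-1} + 1 a_{n-2}] / D(n).
Since the indicial polynomial factors as (r - r_1)(r - r_2), D(n) = (r_1 + n - r_1)(r_1 + n - r_2) = n(n + 7/4).
Evaluating step by step (a_0 = 1):
  n = 1: D(1) = 1(1 + 7/4) = 11/4; numerator = 3(1) = 3; a_1 = (3)/(11/4) = 12/11
  n = 2: D(2) = 2(2 + 7/4) = 15/2; numerator = 3(12/11) + 1(1) = 47/11; a_2 = (47/11)/(15/2) = 94/165
  n = 3: D(3) = 3(3 + 7/4) = 57/4; numerator = 3(94/165) + 1(12/11) = 14/5; a_3 = (14/5)/(57/4) = 56/285
  n = 4: D(4) = 4(4 + 7/4) = 23; numerator = 3(56/285) + 1(94/165) = 3634/3135; a_4 = (3634/3135)/(23) = 158/3135

r = 1; a_0 = 1; a_1 = 12/11; a_2 = 94/165; a_3 = 56/285; a_4 = 158/3135


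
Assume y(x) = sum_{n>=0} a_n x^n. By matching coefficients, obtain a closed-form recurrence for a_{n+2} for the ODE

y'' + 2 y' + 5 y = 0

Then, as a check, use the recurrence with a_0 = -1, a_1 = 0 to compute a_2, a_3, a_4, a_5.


Substitute y = sum_n a_n x^n.
y''(x) has coefficient (n+2)(n+1) a_{n+2} at x^n;
2 y'(x) has coefficient 2 (n+1) a_{n+1} at x^n;
5 y(x) has coefficient 5 a_n at x^n.
Matching x^n: (n+2)(n+1) a_{n+2} + 2 (n+1) a_{n+1} + 5 a_n = 0.
Thus a_{n+2} = [-2 (n+1) a_{n+1} - 5 a_n] / ((n+1)(n+2)).

Check with a_0 = -1, a_1 = 0 (apply the recurrence for n = 0, 1, 2, 3): a_0 = -1, a_1 = 0, a_2 = 5/2, a_3 = -5/3, a_4 = -5/24, a_5 = 1/2.

a_(n+2) = [-2 (n+1) a_(n+1) - 5 a_n] / ((n+1)(n+2)); check: a_0 = -1, a_1 = 0, a_2 = 5/2, a_3 = -5/3, a_4 = -5/24, a_5 = 1/2


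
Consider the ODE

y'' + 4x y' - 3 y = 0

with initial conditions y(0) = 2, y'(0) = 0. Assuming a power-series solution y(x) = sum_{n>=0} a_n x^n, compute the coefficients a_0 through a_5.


Ansatz: y(x) = sum_{n>=0} a_n x^n, so y'(x) = sum_{n>=1} n a_n x^(n-1) and y''(x) = sum_{n>=2} n(n-1) a_n x^(n-2).
Substitute into P(x) y'' + Q(x) y' + R(x) y = 0 with P(x) = 1, Q(x) = 4x, R(x) = -3, and match powers of x.
Initial conditions: a_0 = 2, a_1 = 0.
Setting the coefficient of each power of x to zero and solving order by order (substituting the coefficients already found):
  x^0: 2 a_2 - 3 a_0 = 0  ->  2 a_2 = 3 a_0 = 6  ->  a_2 = 3
  x^1: 6 a_3 + a_1 = 0  ->  6 a_3 = -a_1 = 0  ->  a_3 = 0
  x^2: 12 a_4 + 5 a_2 = 0  ->  12 a_4 = -5 a_2 = -15  ->  a_4 = -5/4
  x^3: 20 a_5 + 9 a_3 = 0  ->  20 a_5 = -9 a_3 = 0  ->  a_5 = 0
Truncated series: y(x) = 2 + 3 x^2 - (5/4) x^4 + O(x^6).

a_0 = 2; a_1 = 0; a_2 = 3; a_3 = 0; a_4 = -5/4; a_5 = 0


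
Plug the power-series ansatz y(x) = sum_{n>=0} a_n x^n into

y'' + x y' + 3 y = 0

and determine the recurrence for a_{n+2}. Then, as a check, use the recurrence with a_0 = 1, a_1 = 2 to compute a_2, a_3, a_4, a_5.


Substitute y = sum_n a_n x^n.
y''(x) has coefficient (n+2)(n+1) a_{n+2} at x^n;
x y'(x) has coefficient n a_n at x^n (shift);
3 y(x) has coefficient 3 a_n at x^n.
Matching x^n: (n+2)(n+1) a_{n+2} + (n + 3) a_n = 0.
Thus a_{n+2} = (-n - 3) / ((n+1)(n+2)) * a_n.

Check with a_0 = 1, a_1 = 2 (apply the recurrence for n = 0, 1, 2, 3): a_0 = 1, a_1 = 2, a_2 = -3/2, a_3 = -4/3, a_4 = 5/8, a_5 = 2/5.

a_(n+2) = (-n - 3) / ((n+1)(n+2)) * a_n; check: a_0 = 1, a_1 = 2, a_2 = -3/2, a_3 = -4/3, a_4 = 5/8, a_5 = 2/5


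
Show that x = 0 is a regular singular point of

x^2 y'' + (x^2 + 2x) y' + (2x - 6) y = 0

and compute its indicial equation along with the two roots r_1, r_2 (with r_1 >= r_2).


Divide by x^2 to reach normal form y'' + P_1(x) y' + P_2(x) y = 0 with P_1(x) = 1 + 2/x and P_2(x) = 2/x - 6/x^2.
x = 0 is a singular point because the y'-coefficient 1 + 2/x has a pole at x = 0 and the y-coefficient 2/x - 6/x^2 has a pole at x = 0.
It is a regular singular point because x P_1(x) = p(x) = x + 2 and x^2 P_2(x) = q(x) = 2x - 6 are polynomials, hence analytic at x = 0.
p(0) = 2,  q(0) = -6.
Indicial equation: r(r-1) + p(0) r + q(0) = 0, i.e. r^2 + (p(0) - 1) r + q(0) = 0, i.e. r^2 + 1 r - 6 = 0.
Discriminant: (1)^2 - 4(-6) = 25, so r = (-1 ± 5)/2.
Solving: r_1 = 2, r_2 = -3.

indicial: r^2 + 1 r - 6 = 0; roots r_1 = 2, r_2 = -3


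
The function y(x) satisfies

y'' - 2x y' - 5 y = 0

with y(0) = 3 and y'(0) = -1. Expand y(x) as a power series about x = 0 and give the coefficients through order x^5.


Ansatz: y(x) = sum_{n>=0} a_n x^n, so y'(x) = sum_{n>=1} n a_n x^(n-1) and y''(x) = sum_{n>=2} n(n-1) a_n x^(n-2).
Substitute into P(x) y'' + Q(x) y' + R(x) y = 0 with P(x) = 1, Q(x) = -2x, R(x) = -5, and match powers of x.
Initial conditions: a_0 = 3, a_1 = -1.
Setting the coefficient of each power of x to zero and solving order by order (substituting the coefficients already found):
  x^0: 2 a_2 - 5 a_0 = 0  ->  2 a_2 = 5 a_0 = 15  ->  a_2 = 15/2
  x^1: 6 a_3 - 7 a_1 = 0  ->  6 a_3 = 7 a_1 = -7  ->  a_3 = -7/6
  x^2: 12 a_4 - 9 a_2 = 0  ->  12 a_4 = 9 a_2 = 135/2  ->  a_4 = 45/8
  x^3: 20 a_5 - 11 a_3 = 0  ->  20 a_5 = 11 a_3 = -77/6  ->  a_5 = -77/120
Truncated series: y(x) = 3 - x + (15/2) x^2 - (7/6) x^3 + (45/8) x^4 - (77/120) x^5 + O(x^6).

a_0 = 3; a_1 = -1; a_2 = 15/2; a_3 = -7/6; a_4 = 45/8; a_5 = -77/120


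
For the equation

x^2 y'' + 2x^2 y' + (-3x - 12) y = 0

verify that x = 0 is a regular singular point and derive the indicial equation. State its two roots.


Divide by x^2 to reach normal form y'' + P_1(x) y' + P_2(x) y = 0 with P_1(x) = 2 and P_2(x) = -3/x - 12/x^2.
x = 0 is a singular point because the y-coefficient -3/x - 12/x^2 has a pole at x = 0.
It is a regular singular point because x P_1(x) = p(x) = 2x and x^2 P_2(x) = q(x) = -3x - 12 are polynomials, hence analytic at x = 0.
p(0) = 0,  q(0) = -12.
Indicial equation: r(r-1) + p(0) r + q(0) = 0, i.e. r^2 + (p(0) - 1) r + q(0) = 0, i.e. r^2 - 1 r - 12 = 0.
Discriminant: (-1)^2 - 4(-12) = 49, so r = (1 ± 7)/2.
Solving: r_1 = 4, r_2 = -3.

indicial: r^2 - 1 r - 12 = 0; roots r_1 = 4, r_2 = -3


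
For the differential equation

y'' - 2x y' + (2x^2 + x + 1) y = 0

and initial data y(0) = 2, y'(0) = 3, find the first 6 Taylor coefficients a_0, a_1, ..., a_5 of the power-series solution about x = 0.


Ansatz: y(x) = sum_{n>=0} a_n x^n, so y'(x) = sum_{n>=1} n a_n x^(n-1) and y''(x) = sum_{n>=2} n(n-1) a_n x^(n-2).
Substitute into P(x) y'' + Q(x) y' + R(x) y = 0 with P(x) = 1, Q(x) = -2x, R(x) = 2x^2 + x + 1, and match powers of x.
Initial conditions: a_0 = 2, a_1 = 3.
Setting the coefficient of each power of x to zero and solving order by order (substituting the coefficients already found):
  x^0: 2 a_2 + a_0 = 0  ->  2 a_2 = -a_0 = -2  ->  a_2 = -1
  x^1: 6 a_3 - a_1 + a_0 = 0  ->  6 a_3 = a_1 - a_0 = 1  ->  a_3 = 1/6
  x^2: 12 a_4 - 3 a_2 + a_1 + 2 a_0 = 0  ->  12 a_4 = 3 a_2 - a_1 - 2 a_0 = -10  ->  a_4 = -5/6
  x^3: 20 a_5 - 5 a_3 + a_2 + 2 a_1 = 0  ->  20 a_5 = 5 a_3 - a_2 - 2 a_1 = -25/6  ->  a_5 = -5/24
Truncated series: y(x) = 2 + 3 x - x^2 + (1/6) x^3 - (5/6) x^4 - (5/24) x^5 + O(x^6).

a_0 = 2; a_1 = 3; a_2 = -1; a_3 = 1/6; a_4 = -5/6; a_5 = -5/24


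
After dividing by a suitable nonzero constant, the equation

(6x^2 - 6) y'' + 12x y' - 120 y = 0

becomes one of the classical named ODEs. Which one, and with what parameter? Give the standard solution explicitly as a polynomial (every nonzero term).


All three coefficients share the factor -6; dividing through by -6 gives  (1 - x^2) y'' - 2x y' + 20 y = 0.
This matches the Legendre equation (1 - x^2) y'' - 2x y' + n(n+1) y = 0 (note the -2x y' term) with n(n+1) = 20, so n = 4; the polynomial solution is P_4(x).
With y = sum_k a_k x^k, matching x^k gives (k+2)(k+1) a_{k+2} = [k(k+1) - n(n+1)] a_k = (k - 4)(k + 5) a_k. The right side vanishes at k = 4, so the series with the parity of 4 terminates at degree 4.
Standard normalization (P_n(1) = 1): leading coefficient (2n)!/(2^n (n!)^2) = 40320/(16*576) = 35/8, so a_4 = 35/8. Work downward with a_k = (k+1)(k+2) a_{k+2} / ((k - 4)(k + 5)):
  a_2 = (3)(4)(35/8) / ((2 - 4)(2 + 5)) = (105/2)/(-14) = -15/4
  a_0 = (1)(2)(-15/4) / ((0 - 4)(0 + 5)) = (-15/2)/(-20) = 3/8
Hence P_4(x) = 35 x^4/8 - 15 x^2/4 + 3/8.

P_4(x); series = 35 x^4/8 - 15 x^2/4 + 3/8


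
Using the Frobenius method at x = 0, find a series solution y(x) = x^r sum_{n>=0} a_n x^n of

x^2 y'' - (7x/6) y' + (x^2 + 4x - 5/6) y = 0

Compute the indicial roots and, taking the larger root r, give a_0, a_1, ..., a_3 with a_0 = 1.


Write in Frobenius form y'' + (p(x)/x) y' + (q(x)/x^2) y = 0:
  p(x) = -7/6,  q(x) = x^2 + 4x - 5/6.
Indicial equation: r(r-1) + (-7/6) r + (-5/6) = 0 -> roots r_1 = 5/2, r_2 = -1/3.
Take r = r_1 = 5/2. Let y(x) = x^r sum_{n>=0} a_n x^n with a_0 = 1.
Substitute y = x^r sum a_n x^n and match x^{r+n}. The recurrence is
  D(n) a_n + 4 a_{n-1} + 1 a_{n-2} = 0,  where D(n) = (r+n)(r+n-1) + (-7/6)(r+n) + (-5/6).
  a_n = [-4 a_{n-1} - 1 a_{n-2}] / D(n).
Since the indicial polynomial factors as (r - r_1)(r - r_2), D(n) = (r_1 + n - r_1)(r_1 + n - r_2) = n(n + 17/6).
Evaluating step by step (a_0 = 1):
  n = 1: D(1) = 1(1 + 17/6) = 23/6; numerator = -4(1) = -4; a_1 = (-4)/(23/6) = -24/23
  n = 2: D(2) = 2(2 + 17/6) = 29/3; numerator = -4(-24/23) - 1(1) = 73/23; a_2 = (73/23)/(29/3) = 219/667
  n = 3: D(3) = 3(3 + 17/6) = 35/2; numerator = -4(219/667) - 1(-24/23) = -180/667; a_3 = (-180/667)/(35/2) = -72/4669

r = 5/2; a_0 = 1; a_1 = -24/23; a_2 = 219/667; a_3 = -72/4669


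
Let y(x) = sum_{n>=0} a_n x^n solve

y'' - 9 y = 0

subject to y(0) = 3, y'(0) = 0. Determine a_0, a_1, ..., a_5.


Ansatz: y(x) = sum_{n>=0} a_n x^n, so y'(x) = sum_{n>=1} n a_n x^(n-1) and y''(x) = sum_{n>=2} n(n-1) a_n x^(n-2).
Substitute into P(x) y'' + Q(x) y' + R(x) y = 0 with P(x) = 1, Q(x) = 0, R(x) = -9, and match powers of x.
Initial conditions: a_0 = 3, a_1 = 0.
Setting the coefficient of each power of x to zero and solving order by order (substituting the coefficients already found):
  x^0: 2 a_2 - 9 a_0 = 0  ->  2 a_2 = 9 a_0 = 27  ->  a_2 = 27/2
  x^1: 6 a_3 - 9 a_1 = 0  ->  6 a_3 = 9 a_1 = 0  ->  a_3 = 0
  x^2: 12 a_4 - 9 a_2 = 0  ->  12 a_4 = 9 a_2 = 243/2  ->  a_4 = 81/8
  x^3: 20 a_5 - 9 a_3 = 0  ->  20 a_5 = 9 a_3 = 0  ->  a_5 = 0
Truncated series: y(x) = 3 + (27/2) x^2 + (81/8) x^4 + O(x^6).

a_0 = 3; a_1 = 0; a_2 = 27/2; a_3 = 0; a_4 = 81/8; a_5 = 0


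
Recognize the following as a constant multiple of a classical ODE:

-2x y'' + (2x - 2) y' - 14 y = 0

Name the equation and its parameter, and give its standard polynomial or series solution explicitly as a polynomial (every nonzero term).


All three coefficients share the factor -2; dividing through by -2 gives  x y'' + (1 - x) y' + 7 y = 0.
This matches the Laguerre equation x y'' + (1 - x) y' + n y = 0 with n = 7; the polynomial solution is L_7(x).
With y = sum_k a_k x^k, matching x^k gives (k+1)k a_{k+1} + (k+1) a_{k+1} - k a_k + n a_k = 0, i.e. (k+1)^2 a_{k+1} = (k - n) a_k = (k - 7) a_k. The right side vanishes at k = 7, so the series terminates at degree 7.
Standard normalization L_n(0) = 1 gives a_0 = 1. Work upward with a_{k+1} = (k - 7) a_k / (k+1)^2:
  a_1 = (0 - 7)(1) / 1^2 = -7/1 = -7
  a_2 = (1 - 7)(-7) / 2^2 = 42/4 = 21/2
  a_3 = (2 - 7)(21/2) / 3^2 = (-105/2)/9 = -35/6
  a_4 = (3 - 7)(-35/6) / 4^2 = (70/3)/16 = 35/24
  a_5 = (4 - 7)(35/24) / 5^2 = (-35/8)/25 = -7/40
  a_6 = (5 - 7)(-7/40) / 6^2 = (7/20)/36 = 7/720
  a_7 = (6 - 7)(7/720) / 7^2 = (-7/720)/49 = -1/5040
Hence L_7(x) = -x^7/5040 + 7 x^6/720 - 7 x^5/40 + 35 x^4/24 - 35 x^3/6 + 21 x^2/2 - 7 x + 1.

L_7(x); series = -x^7/5040 + 7 x^6/720 - 7 x^5/40 + 35 x^4/24 - 35 x^3/6 + 21 x^2/2 - 7 x + 1


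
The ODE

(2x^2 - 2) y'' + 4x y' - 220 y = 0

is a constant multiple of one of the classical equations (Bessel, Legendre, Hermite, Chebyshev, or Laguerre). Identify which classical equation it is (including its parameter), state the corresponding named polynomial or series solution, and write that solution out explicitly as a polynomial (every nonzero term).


All three coefficients share the factor -2; dividing through by -2 gives  (1 - x^2) y'' - 2x y' + 110 y = 0.
This matches the Legendre equation (1 - x^2) y'' - 2x y' + n(n+1) y = 0 (note the -2x y' term) with n(n+1) = 110, so n = 10; the polynomial solution is P_10(x).
With y = sum_k a_k x^k, matching x^k gives (k+2)(k+1) a_{k+2} = [k(k+1) - n(n+1)] a_k = (k - 10)(k + 11) a_k. The right side vanishes at k = 10, so the series with the parity of 10 terminates at degree 10.
Standard normalization (P_n(1) = 1): leading coefficient (2n)!/(2^n (n!)^2) = 2432902008176640000/(1024*13168189440000) = 46189/256, so a_10 = 46189/256. Work downward with a_k = (k+1)(k+2) a_{k+2} / ((k - 10)(k + 11)):
  a_8 = (9)(10)(46189/256) / ((8 - 10)(8 + 11)) = (2078505/128)/(-38) = -109395/256
  a_6 = (7)(8)(-109395/256) / ((6 - 10)(6 + 11)) = (-765765/32)/(-68) = 45045/128
  a_4 = (5)(6)(45045/128) / ((4 - 10)(4 + 11)) = (675675/64)/(-90) = -15015/128
  a_2 = (3)(4)(-15015/128) / ((2 - 10)(2 + 11)) = (-45045/32)/(-104) = 3465/256
  a_0 = (1)(2)(3465/256) / ((0 - 10)(0 + 11)) = (3465/128)/(-110) = -63/256
Hence P_10(x) = 46189 x^10/256 - 109395 x^8/256 + 45045 x^6/128 - 15015 x^4/128 + 3465 x^2/256 - 63/256.

P_10(x); series = 46189 x^10/256 - 109395 x^8/256 + 45045 x^6/128 - 15015 x^4/128 + 3465 x^2/256 - 63/256


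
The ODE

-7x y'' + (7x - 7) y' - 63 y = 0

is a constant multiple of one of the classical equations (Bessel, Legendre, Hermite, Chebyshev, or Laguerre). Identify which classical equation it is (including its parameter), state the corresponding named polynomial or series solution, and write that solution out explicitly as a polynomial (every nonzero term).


All three coefficients share the factor -7; dividing through by -7 gives  x y'' + (1 - x) y' + 9 y = 0.
This matches the Laguerre equation x y'' + (1 - x) y' + n y = 0 with n = 9; the polynomial solution is L_9(x).
With y = sum_k a_k x^k, matching x^k gives (k+1)k a_{k+1} + (k+1) a_{k+1} - k a_k + n a_k = 0, i.e. (k+1)^2 a_{k+1} = (k - n) a_k = (k - 9) a_k. The right side vanishes at k = 9, so the series terminates at degree 9.
Standard normalization L_n(0) = 1 gives a_0 = 1. Work upward with a_{k+1} = (k - 9) a_k / (k+1)^2:
  a_1 = (0 - 9)(1) / 1^2 = -9/1 = -9
  a_2 = (1 - 9)(-9) / 2^2 = 72/4 = 18
  a_3 = (2 - 9)(18) / 3^2 = -126/9 = -14
  a_4 = (3 - 9)(-14) / 4^2 = 84/16 = 21/4
  a_5 = (4 - 9)(21/4) / 5^2 = (-105/4)/25 = -21/20
  a_6 = (5 - 9)(-21/20) / 6^2 = (21/5)/36 = 7/60
  a_7 = (6 - 9)(7/60) / 7^2 = (-7/20)/49 = -1/140
  a_8 = (7 - 9)(-1/140) / 8^2 = (1/70)/64 = 1/4480
  a_9 = (8 - 9)(1/4480) / 9^2 = (-1/4480)/81 = -1/362880
Hence L_9(x) = -x^9/362880 + x^8/4480 - x^7/140 + 7 x^6/60 - 21 x^5/20 + 21 x^4/4 - 14 x^3 + 18 x^2 - 9 x + 1.

L_9(x); series = -x^9/362880 + x^8/4480 - x^7/140 + 7 x^6/60 - 21 x^5/20 + 21 x^4/4 - 14 x^3 + 18 x^2 - 9 x + 1


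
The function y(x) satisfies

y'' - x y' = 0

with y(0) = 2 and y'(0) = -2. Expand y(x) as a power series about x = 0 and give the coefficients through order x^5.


Ansatz: y(x) = sum_{n>=0} a_n x^n, so y'(x) = sum_{n>=1} n a_n x^(n-1) and y''(x) = sum_{n>=2} n(n-1) a_n x^(n-2).
Substitute into P(x) y'' + Q(x) y' + R(x) y = 0 with P(x) = 1, Q(x) = -x, R(x) = 0, and match powers of x.
Initial conditions: a_0 = 2, a_1 = -2.
Setting the coefficient of each power of x to zero and solving order by order (substituting the coefficients already found):
  x^0: 2 a_2 = 0  ->  a_2 = 0
  x^1: 6 a_3 - a_1 = 0  ->  6 a_3 = a_1 = -2  ->  a_3 = -1/3
  x^2: 12 a_4 - 2 a_2 = 0  ->  12 a_4 = 2 a_2 = 0  ->  a_4 = 0
  x^3: 20 a_5 - 3 a_3 = 0  ->  20 a_5 = 3 a_3 = -1  ->  a_5 = -1/20
Truncated series: y(x) = 2 - 2 x - (1/3) x^3 - (1/20) x^5 + O(x^6).

a_0 = 2; a_1 = -2; a_2 = 0; a_3 = -1/3; a_4 = 0; a_5 = -1/20


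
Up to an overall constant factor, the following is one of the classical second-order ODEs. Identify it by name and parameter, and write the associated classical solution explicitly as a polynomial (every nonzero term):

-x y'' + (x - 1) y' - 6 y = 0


All three coefficients share the factor -1; dividing through by -1 gives  x y'' + (1 - x) y' + 6 y = 0.
This matches the Laguerre equation x y'' + (1 - x) y' + n y = 0 with n = 6; the polynomial solution is L_6(x).
With y = sum_k a_k x^k, matching x^k gives (k+1)k a_{k+1} + (k+1) a_{k+1} - k a_k + n a_k = 0, i.e. (k+1)^2 a_{k+1} = (k - n) a_k = (k - 6) a_k. The right side vanishes at k = 6, so the series terminates at degree 6.
Standard normalization L_n(0) = 1 gives a_0 = 1. Work upward with a_{k+1} = (k - 6) a_k / (k+1)^2:
  a_1 = (0 - 6)(1) / 1^2 = -6/1 = -6
  a_2 = (1 - 6)(-6) / 2^2 = 30/4 = 15/2
  a_3 = (2 - 6)(15/2) / 3^2 = -30/9 = -10/3
  a_4 = (3 - 6)(-10/3) / 4^2 = 10/16 = 5/8
  a_5 = (4 - 6)(5/8) / 5^2 = (-5/4)/25 = -1/20
  a_6 = (5 - 6)(-1/20) / 6^2 = (1/20)/36 = 1/720
Hence L_6(x) = x^6/720 - x^5/20 + 5 x^4/8 - 10 x^3/3 + 15 x^2/2 - 6 x + 1.

L_6(x); series = x^6/720 - x^5/20 + 5 x^4/8 - 10 x^3/3 + 15 x^2/2 - 6 x + 1


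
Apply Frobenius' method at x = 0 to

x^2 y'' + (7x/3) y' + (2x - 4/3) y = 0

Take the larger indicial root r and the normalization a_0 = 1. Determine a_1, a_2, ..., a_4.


Write in Frobenius form y'' + (p(x)/x) y' + (q(x)/x^2) y = 0:
  p(x) = 7/3,  q(x) = 2x - 4/3.
Indicial equation: r(r-1) + (7/3) r + (-4/3) = 0 -> roots r_1 = 2/3, r_2 = -2.
Take r = r_1 = 2/3. Let y(x) = x^r sum_{n>=0} a_n x^n with a_0 = 1.
Substitute y = x^r sum a_n x^n and match x^{r+n}. The recurrence is
  D(n) a_n + 2 a_{n-1} = 0,  where D(n) = (r+n)(r+n-1) + (7/3)(r+n) + (-4/3).
  a_n = -2 / D(n) * a_{n-1}.
Since the indicial polynomial factors as (r - r_1)(r - r_2), D(n) = (r_1 + n - r_1)(r_1 + n - r_2) = n(n + 8/3).
Evaluating step by step (a_0 = 1):
  n = 1: D(1) = 1(1 + 8/3) = 11/3; numerator = -2(1) = -2; a_1 = (-2)/(11/3) = -6/11
  n = 2: D(2) = 2(2 + 8/3) = 28/3; numerator = -2(-6/11) = 12/11; a_2 = (12/11)/(28/3) = 9/77
  n = 3: D(3) = 3(3 + 8/3) = 17; numerator = -2(9/77) = -18/77; a_3 = (-18/77)/(17) = -18/1309
  n = 4: D(4) = 4(4 + 8/3) = 80/3; numerator = -2(-18/1309) = 36/1309; a_4 = (36/1309)/(80/3) = 27/26180

r = 2/3; a_0 = 1; a_1 = -6/11; a_2 = 9/77; a_3 = -18/1309; a_4 = 27/26180


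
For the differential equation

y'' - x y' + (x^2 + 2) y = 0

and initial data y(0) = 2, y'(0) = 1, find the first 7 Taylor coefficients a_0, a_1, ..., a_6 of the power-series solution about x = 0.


Ansatz: y(x) = sum_{n>=0} a_n x^n, so y'(x) = sum_{n>=1} n a_n x^(n-1) and y''(x) = sum_{n>=2} n(n-1) a_n x^(n-2).
Substitute into P(x) y'' + Q(x) y' + R(x) y = 0 with P(x) = 1, Q(x) = -x, R(x) = x^2 + 2, and match powers of x.
Initial conditions: a_0 = 2, a_1 = 1.
Setting the coefficient of each power of x to zero and solving order by order (substituting the coefficients already found):
  x^0: 2 a_2 + 2 a_0 = 0  ->  2 a_2 = -2 a_0 = -4  ->  a_2 = -2
  x^1: 6 a_3 + a_1 = 0  ->  6 a_3 = -a_1 = -1  ->  a_3 = -1/6
  x^2: 12 a_4 + a_0 = 0  ->  12 a_4 = -a_0 = -2  ->  a_4 = -1/6
  x^3: 20 a_5 - a_3 + a_1 = 0  ->  20 a_5 = a_3 - a_1 = -7/6  ->  a_5 = -7/120
  x^4: 30 a_6 - 2 a_4 + a_2 = 0  ->  30 a_6 = 2 a_4 - a_2 = 5/3  ->  a_6 = 1/18
Truncated series: y(x) = 2 + x - 2 x^2 - (1/6) x^3 - (1/6) x^4 - (7/120) x^5 + (1/18) x^6 + O(x^7).

a_0 = 2; a_1 = 1; a_2 = -2; a_3 = -1/6; a_4 = -1/6; a_5 = -7/120; a_6 = 1/18


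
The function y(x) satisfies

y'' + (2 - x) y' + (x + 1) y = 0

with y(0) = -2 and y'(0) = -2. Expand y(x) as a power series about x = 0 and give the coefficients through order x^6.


Ansatz: y(x) = sum_{n>=0} a_n x^n, so y'(x) = sum_{n>=1} n a_n x^(n-1) and y''(x) = sum_{n>=2} n(n-1) a_n x^(n-2).
Substitute into P(x) y'' + Q(x) y' + R(x) y = 0 with P(x) = 1, Q(x) = 2 - x, R(x) = x + 1, and match powers of x.
Initial conditions: a_0 = -2, a_1 = -2.
Setting the coefficient of each power of x to zero and solving order by order (substituting the coefficients already found):
  x^0: 2 a_2 + 2 a_1 + a_0 = 0  ->  2 a_2 = -2 a_1 - a_0 = 6  ->  a_2 = 3
  x^1: 6 a_3 + 4 a_2 + a_0 = 0  ->  6 a_3 = -4 a_2 - a_0 = -10  ->  a_3 = -5/3
  x^2: 12 a_4 + 6 a_3 - a_2 + a_1 = 0  ->  12 a_4 = -6 a_3 + a_2 - a_1 = 15  ->  a_4 = 5/4
  x^3: 20 a_5 + 8 a_4 - 2 a_3 + a_2 = 0  ->  20 a_5 = -8 a_4 + 2 a_3 - a_2 = -49/3  ->  a_5 = -49/60
  x^4: 30 a_6 + 10 a_5 - 3 a_4 + a_3 = 0  ->  30 a_6 = -10 a_5 + 3 a_4 - a_3 = 163/12  ->  a_6 = 163/360
Truncated series: y(x) = -2 - 2 x + 3 x^2 - (5/3) x^3 + (5/4) x^4 - (49/60) x^5 + (163/360) x^6 + O(x^7).

a_0 = -2; a_1 = -2; a_2 = 3; a_3 = -5/3; a_4 = 5/4; a_5 = -49/60; a_6 = 163/360


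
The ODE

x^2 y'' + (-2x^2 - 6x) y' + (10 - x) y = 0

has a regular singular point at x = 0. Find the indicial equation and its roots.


Divide by x^2 to reach normal form y'' + P_1(x) y' + P_2(x) y = 0 with P_1(x) = -2 - 6/x and P_2(x) = -1/x + 10/x^2.
x = 0 is a singular point because the y'-coefficient -2 - 6/x has a pole at x = 0 and the y-coefficient -1/x + 10/x^2 has a pole at x = 0.
It is a regular singular point because x P_1(x) = p(x) = -2x - 6 and x^2 P_2(x) = q(x) = 10 - x are polynomials, hence analytic at x = 0.
p(0) = -6,  q(0) = 10.
Indicial equation: r(r-1) + p(0) r + q(0) = 0, i.e. r^2 + (p(0) - 1) r + q(0) = 0, i.e. r^2 - 7 r + 10 = 0.
Discriminant: (-7)^2 - 4(10) = 9, so r = (7 ± 3)/2.
Solving: r_1 = 5, r_2 = 2.

indicial: r^2 - 7 r + 10 = 0; roots r_1 = 5, r_2 = 2


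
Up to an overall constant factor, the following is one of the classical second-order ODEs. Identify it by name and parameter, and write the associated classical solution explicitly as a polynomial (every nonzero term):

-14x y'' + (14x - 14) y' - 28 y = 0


All three coefficients share the factor -14; dividing through by -14 gives  x y'' + (1 - x) y' + 2 y = 0.
This matches the Laguerre equation x y'' + (1 - x) y' + n y = 0 with n = 2; the polynomial solution is L_2(x).
With y = sum_k a_k x^k, matching x^k gives (k+1)k a_{k+1} + (k+1) a_{k+1} - k a_k + n a_k = 0, i.e. (k+1)^2 a_{k+1} = (k - n) a_k = (k - 2) a_k. The right side vanishes at k = 2, so the series terminates at degree 2.
Standard normalization L_n(0) = 1 gives a_0 = 1. Work upward with a_{k+1} = (k - 2) a_k / (k+1)^2:
  a_1 = (0 - 2)(1) / 1^2 = -2/1 = -2
  a_2 = (1 - 2)(-2) / 2^2 = 2/4 = 1/2
Hence L_2(x) = x^2/2 - 2 x + 1.

L_2(x); series = x^2/2 - 2 x + 1


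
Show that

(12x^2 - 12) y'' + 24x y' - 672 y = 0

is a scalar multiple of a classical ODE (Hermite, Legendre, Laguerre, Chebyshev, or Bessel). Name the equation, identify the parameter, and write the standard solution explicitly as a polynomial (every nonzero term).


All three coefficients share the factor -12; dividing through by -12 gives  (1 - x^2) y'' - 2x y' + 56 y = 0.
This matches the Legendre equation (1 - x^2) y'' - 2x y' + n(n+1) y = 0 (note the -2x y' term) with n(n+1) = 56, so n = 7; the polynomial solution is P_7(x).
With y = sum_k a_k x^k, matching x^k gives (k+2)(k+1) a_{k+2} = [k(k+1) - n(n+1)] a_k = (k - 7)(k + 8) a_k. The right side vanishes at k = 7, so the series with the parity of 7 terminates at degree 7.
Standard normalization (P_n(1) = 1): leading coefficient (2n)!/(2^n (n!)^2) = 87178291200/(128*25401600) = 429/16, so a_7 = 429/16. Work downward with a_k = (k+1)(k+2) a_{k+2} / ((k - 7)(k + 8)):
  a_5 = (6)(7)(429/16) / ((5 - 7)(5 + 8)) = (9009/8)/(-26) = -693/16
  a_3 = (4)(5)(-693/16) / ((3 - 7)(3 + 8)) = (-3465/4)/(-44) = 315/16
  a_1 = (2)(3)(315/16) / ((1 - 7)(1 + 8)) = (945/8)/(-54) = -35/16
Hence P_7(x) = 429 x^7/16 - 693 x^5/16 + 315 x^3/16 - 35 x/16.

P_7(x); series = 429 x^7/16 - 693 x^5/16 + 315 x^3/16 - 35 x/16


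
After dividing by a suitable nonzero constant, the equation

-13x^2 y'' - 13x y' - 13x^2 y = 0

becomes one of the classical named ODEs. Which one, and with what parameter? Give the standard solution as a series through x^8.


All three coefficients share the factor -13; dividing through by -13 gives  x^2 y'' + x y' + x^2 y = 0.
This matches the Bessel equation x^2 y'' + x y' + (x^2 - nu^2) y = 0 with nu^2 = 0, so nu = 0; the solution bounded at x = 0 is J_0(x).
Frobenius at x = 0: indicial roots ±nu; for r = nu the recurrence k(k + 2nu) c_k = -c_{k-2} gives the standard series J_nu(x) = sum_{k>=0} (-1)^k / (k! (k+nu)!) (x/2)^(2k+nu). Evaluate the first 5 terms:
  k = 0: (-1)^0 / (0! * 0! * 2^0) x^0 = 1/(1*1*1) x^0 = (1) x^0
  k = 1: (-1)^1 / (1! * 1! * 2^2) x^2 = -1/(1*1*4) x^2 = (-1/4) x^2
  k = 2: (-1)^2 / (2! * 2! * 2^4) x^4 = 1/(2*2*16) x^4 = (1/64) x^4
  k = 3: (-1)^3 / (3! * 3! * 2^6) x^6 = -1/(6*6*64) x^6 = (-1/2304) x^6
  k = 4: (-1)^4 / (4! * 4! * 2^8) x^8 = 1/(24*24*256) x^8 = (1/147456) x^8
Hence J_0(x) = x^8/147456 - x^6/2304 + x^4/64 - x^2/4 + 1 + ....

J_0(x); series = x^8/147456 - x^6/2304 + x^4/64 - x^2/4 + 1


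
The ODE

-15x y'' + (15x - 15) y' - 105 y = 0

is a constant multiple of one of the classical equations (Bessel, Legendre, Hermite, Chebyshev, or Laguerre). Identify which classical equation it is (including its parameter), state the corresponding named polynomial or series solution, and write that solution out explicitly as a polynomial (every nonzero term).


All three coefficients share the factor -15; dividing through by -15 gives  x y'' + (1 - x) y' + 7 y = 0.
This matches the Laguerre equation x y'' + (1 - x) y' + n y = 0 with n = 7; the polynomial solution is L_7(x).
With y = sum_k a_k x^k, matching x^k gives (k+1)k a_{k+1} + (k+1) a_{k+1} - k a_k + n a_k = 0, i.e. (k+1)^2 a_{k+1} = (k - n) a_k = (k - 7) a_k. The right side vanishes at k = 7, so the series terminates at degree 7.
Standard normalization L_n(0) = 1 gives a_0 = 1. Work upward with a_{k+1} = (k - 7) a_k / (k+1)^2:
  a_1 = (0 - 7)(1) / 1^2 = -7/1 = -7
  a_2 = (1 - 7)(-7) / 2^2 = 42/4 = 21/2
  a_3 = (2 - 7)(21/2) / 3^2 = (-105/2)/9 = -35/6
  a_4 = (3 - 7)(-35/6) / 4^2 = (70/3)/16 = 35/24
  a_5 = (4 - 7)(35/24) / 5^2 = (-35/8)/25 = -7/40
  a_6 = (5 - 7)(-7/40) / 6^2 = (7/20)/36 = 7/720
  a_7 = (6 - 7)(7/720) / 7^2 = (-7/720)/49 = -1/5040
Hence L_7(x) = -x^7/5040 + 7 x^6/720 - 7 x^5/40 + 35 x^4/24 - 35 x^3/6 + 21 x^2/2 - 7 x + 1.

L_7(x); series = -x^7/5040 + 7 x^6/720 - 7 x^5/40 + 35 x^4/24 - 35 x^3/6 + 21 x^2/2 - 7 x + 1


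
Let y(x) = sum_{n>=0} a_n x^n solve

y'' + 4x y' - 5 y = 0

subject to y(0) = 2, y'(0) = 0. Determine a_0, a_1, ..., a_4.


Ansatz: y(x) = sum_{n>=0} a_n x^n, so y'(x) = sum_{n>=1} n a_n x^(n-1) and y''(x) = sum_{n>=2} n(n-1) a_n x^(n-2).
Substitute into P(x) y'' + Q(x) y' + R(x) y = 0 with P(x) = 1, Q(x) = 4x, R(x) = -5, and match powers of x.
Initial conditions: a_0 = 2, a_1 = 0.
Setting the coefficient of each power of x to zero and solving order by order (substituting the coefficients already found):
  x^0: 2 a_2 - 5 a_0 = 0  ->  2 a_2 = 5 a_0 = 10  ->  a_2 = 5
  x^1: 6 a_3 - a_1 = 0  ->  6 a_3 = a_1 = 0  ->  a_3 = 0
  x^2: 12 a_4 + 3 a_2 = 0  ->  12 a_4 = -3 a_2 = -15  ->  a_4 = -5/4
Truncated series: y(x) = 2 + 5 x^2 - (5/4) x^4 + O(x^5).

a_0 = 2; a_1 = 0; a_2 = 5; a_3 = 0; a_4 = -5/4


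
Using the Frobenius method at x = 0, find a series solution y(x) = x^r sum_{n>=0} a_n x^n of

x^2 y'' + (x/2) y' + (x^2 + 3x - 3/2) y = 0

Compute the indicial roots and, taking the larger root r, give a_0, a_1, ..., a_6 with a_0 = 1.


Write in Frobenius form y'' + (p(x)/x) y' + (q(x)/x^2) y = 0:
  p(x) = 1/2,  q(x) = x^2 + 3x - 3/2.
Indicial equation: r(r-1) + (1/2) r + (-3/2) = 0 -> roots r_1 = 3/2, r_2 = -1.
Take r = r_1 = 3/2. Let y(x) = x^r sum_{n>=0} a_n x^n with a_0 = 1.
Substitute y = x^r sum a_n x^n and match x^{r+n}. The recurrence is
  D(n) a_n + 3 a_{n-1} + 1 a_{n-2} = 0,  where D(n) = (r+n)(r+n-1) + (1/2)(r+n) + (-3/2).
  a_n = [-3 a_{n-1} - 1 a_{n-2}] / D(n).
Since the indicial polynomial factors as (r - r_1)(r - r_2), D(n) = (r_1 + n - r_1)(r_1 + n - r_2) = n(n + 5/2).
Evaluating step by step (a_0 = 1):
  n = 1: D(1) = 1(1 + 5/2) = 7/2; numerator = -3(1) = -3; a_1 = (-3)/(7/2) = -6/7
  n = 2: D(2) = 2(2 + 5/2) = 9; numerator = -3(-6/7) - 1(1) = 11/7; a_2 = (11/7)/(9) = 11/63
  n = 3: D(3) = 3(3 + 5/2) = 33/2; numerator = -3(11/63) - 1(-6/7) = 1/3; a_3 = (1/3)/(33/2) = 2/99
  n = 4: D(4) = 4(4 + 5/2) = 26; numerator = -3(2/99) - 1(11/63) = -163/693; a_4 = (-163/693)/(26) = -163/18018
  n = 5: D(5) = 5(5 + 5/2) = 75/2; numerator = -3(-163/18018) - 1(2/99) = 125/18018; a_5 = (125/18018)/(75/2) = 5/27027
  n = 6: D(6) = 6(6 + 5/2) = 51; numerator = -3(5/27027) - 1(-163/18018) = 17/2002; a_6 = (17/2002)/(51) = 1/6006

r = 3/2; a_0 = 1; a_1 = -6/7; a_2 = 11/63; a_3 = 2/99; a_4 = -163/18018; a_5 = 5/27027; a_6 = 1/6006


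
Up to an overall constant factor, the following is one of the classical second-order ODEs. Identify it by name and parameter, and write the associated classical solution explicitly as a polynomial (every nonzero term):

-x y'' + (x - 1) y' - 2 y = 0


All three coefficients share the factor -1; dividing through by -1 gives  x y'' + (1 - x) y' + 2 y = 0.
This matches the Laguerre equation x y'' + (1 - x) y' + n y = 0 with n = 2; the polynomial solution is L_2(x).
With y = sum_k a_k x^k, matching x^k gives (k+1)k a_{k+1} + (k+1) a_{k+1} - k a_k + n a_k = 0, i.e. (k+1)^2 a_{k+1} = (k - n) a_k = (k - 2) a_k. The right side vanishes at k = 2, so the series terminates at degree 2.
Standard normalization L_n(0) = 1 gives a_0 = 1. Work upward with a_{k+1} = (k - 2) a_k / (k+1)^2:
  a_1 = (0 - 2)(1) / 1^2 = -2/1 = -2
  a_2 = (1 - 2)(-2) / 2^2 = 2/4 = 1/2
Hence L_2(x) = x^2/2 - 2 x + 1.

L_2(x); series = x^2/2 - 2 x + 1
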